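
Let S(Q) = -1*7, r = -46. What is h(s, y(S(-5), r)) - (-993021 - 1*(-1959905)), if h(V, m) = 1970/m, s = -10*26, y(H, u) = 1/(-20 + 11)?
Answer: -984614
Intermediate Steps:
S(Q) = -7
y(H, u) = -⅑ (y(H, u) = 1/(-9) = -⅑)
s = -260
h(s, y(S(-5), r)) - (-993021 - 1*(-1959905)) = 1970/(-⅑) - (-993021 - 1*(-1959905)) = 1970*(-9) - (-993021 + 1959905) = -17730 - 1*966884 = -17730 - 966884 = -984614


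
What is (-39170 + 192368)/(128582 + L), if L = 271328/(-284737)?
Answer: 2423396607/2033987867 ≈ 1.1915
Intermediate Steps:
L = -271328/284737 (L = 271328*(-1/284737) = -271328/284737 ≈ -0.95291)
(-39170 + 192368)/(128582 + L) = (-39170 + 192368)/(128582 - 271328/284737) = 153198/(36611781606/284737) = 153198*(284737/36611781606) = 2423396607/2033987867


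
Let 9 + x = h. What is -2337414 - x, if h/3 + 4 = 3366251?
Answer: -12436146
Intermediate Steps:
h = 10098741 (h = -12 + 3*3366251 = -12 + 10098753 = 10098741)
x = 10098732 (x = -9 + 10098741 = 10098732)
-2337414 - x = -2337414 - 1*10098732 = -2337414 - 10098732 = -12436146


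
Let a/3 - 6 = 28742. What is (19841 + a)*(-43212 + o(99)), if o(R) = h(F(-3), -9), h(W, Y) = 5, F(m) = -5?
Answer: -4583614595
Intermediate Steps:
a = 86244 (a = 18 + 3*28742 = 18 + 86226 = 86244)
o(R) = 5
(19841 + a)*(-43212 + o(99)) = (19841 + 86244)*(-43212 + 5) = 106085*(-43207) = -4583614595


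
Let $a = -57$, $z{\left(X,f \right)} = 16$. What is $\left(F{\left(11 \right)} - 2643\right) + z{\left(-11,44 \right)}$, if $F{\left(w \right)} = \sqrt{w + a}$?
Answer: $-2627 + i \sqrt{46} \approx -2627.0 + 6.7823 i$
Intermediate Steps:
$F{\left(w \right)} = \sqrt{-57 + w}$ ($F{\left(w \right)} = \sqrt{w - 57} = \sqrt{-57 + w}$)
$\left(F{\left(11 \right)} - 2643\right) + z{\left(-11,44 \right)} = \left(\sqrt{-57 + 11} - 2643\right) + 16 = \left(\sqrt{-46} - 2643\right) + 16 = \left(i \sqrt{46} - 2643\right) + 16 = \left(-2643 + i \sqrt{46}\right) + 16 = -2627 + i \sqrt{46}$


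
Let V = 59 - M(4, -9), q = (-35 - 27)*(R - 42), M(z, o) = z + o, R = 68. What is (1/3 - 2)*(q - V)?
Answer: 8380/3 ≈ 2793.3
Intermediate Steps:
M(z, o) = o + z
q = -1612 (q = (-35 - 27)*(68 - 42) = -62*26 = -1612)
V = 64 (V = 59 - (-9 + 4) = 59 - 1*(-5) = 59 + 5 = 64)
(1/3 - 2)*(q - V) = (1/3 - 2)*(-1612 - 1*64) = (⅓ - 2)*(-1612 - 64) = -5/3*(-1676) = 8380/3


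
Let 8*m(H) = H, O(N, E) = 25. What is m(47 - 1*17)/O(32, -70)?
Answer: 3/20 ≈ 0.15000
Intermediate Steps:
m(H) = H/8
m(47 - 1*17)/O(32, -70) = ((47 - 1*17)/8)/25 = ((47 - 17)/8)*(1/25) = ((⅛)*30)*(1/25) = (15/4)*(1/25) = 3/20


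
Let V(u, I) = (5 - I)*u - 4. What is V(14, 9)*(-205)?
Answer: 12300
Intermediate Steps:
V(u, I) = -4 + u*(5 - I) (V(u, I) = u*(5 - I) - 4 = -4 + u*(5 - I))
V(14, 9)*(-205) = (-4 + 5*14 - 1*9*14)*(-205) = (-4 + 70 - 126)*(-205) = -60*(-205) = 12300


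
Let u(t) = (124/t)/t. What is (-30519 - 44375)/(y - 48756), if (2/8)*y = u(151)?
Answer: 853829047/555842530 ≈ 1.5361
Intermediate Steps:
u(t) = 124/t**2
y = 496/22801 (y = 4*(124/151**2) = 4*(124*(1/22801)) = 4*(124/22801) = 496/22801 ≈ 0.021753)
(-30519 - 44375)/(y - 48756) = (-30519 - 44375)/(496/22801 - 48756) = -74894/(-1111685060/22801) = -74894*(-22801/1111685060) = 853829047/555842530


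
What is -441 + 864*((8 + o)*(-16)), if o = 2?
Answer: -138681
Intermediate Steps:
-441 + 864*((8 + o)*(-16)) = -441 + 864*((8 + 2)*(-16)) = -441 + 864*(10*(-16)) = -441 + 864*(-160) = -441 - 138240 = -138681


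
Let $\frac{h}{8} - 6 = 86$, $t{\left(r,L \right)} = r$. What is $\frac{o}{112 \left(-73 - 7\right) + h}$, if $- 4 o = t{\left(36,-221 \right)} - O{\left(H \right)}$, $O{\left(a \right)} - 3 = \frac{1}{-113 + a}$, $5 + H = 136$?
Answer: $\frac{593}{592128} \approx 0.0010015$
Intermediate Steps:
$h = 736$ ($h = 48 + 8 \cdot 86 = 48 + 688 = 736$)
$H = 131$ ($H = -5 + 136 = 131$)
$O{\left(a \right)} = 3 + \frac{1}{-113 + a}$
$o = - \frac{593}{72}$ ($o = - \frac{36 - \frac{-338 + 3 \cdot 131}{-113 + 131}}{4} = - \frac{36 - \frac{-338 + 393}{18}}{4} = - \frac{36 - \frac{1}{18} \cdot 55}{4} = - \frac{36 - \frac{55}{18}}{4} = \left(- \frac{1}{4}\right) \frac{593}{18} = - \frac{593}{72} \approx -8.2361$)
$\frac{o}{112 \left(-73 - 7\right) + h} = - \frac{593}{72 \left(112 \left(-73 - 7\right) + 736\right)} = - \frac{593}{72 \left(112 \left(-80\right) + 736\right)} = - \frac{593}{72 \left(-8960 + 736\right)} = - \frac{593}{72 \left(-8224\right)} = \left(- \frac{593}{72}\right) \left(- \frac{1}{8224}\right) = \frac{593}{592128}$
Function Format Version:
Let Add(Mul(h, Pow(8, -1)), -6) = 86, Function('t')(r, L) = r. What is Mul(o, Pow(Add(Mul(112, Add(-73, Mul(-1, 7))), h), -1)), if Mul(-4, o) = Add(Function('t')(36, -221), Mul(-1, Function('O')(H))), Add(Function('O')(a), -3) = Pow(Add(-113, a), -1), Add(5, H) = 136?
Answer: Rational(593, 592128) ≈ 0.0010015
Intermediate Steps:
h = 736 (h = Add(48, Mul(8, 86)) = Add(48, 688) = 736)
H = 131 (H = Add(-5, 136) = 131)
Function('O')(a) = Add(3, Pow(Add(-113, a), -1))
o = Rational(-593, 72) (o = Mul(Rational(-1, 4), Add(36, Mul(-1, Mul(Pow(Add(-113, 131), -1), Add(-338, Mul(3, 131)))))) = Mul(Rational(-1, 4), Add(36, Mul(-1, Mul(Pow(18, -1), Add(-338, 393))))) = Mul(Rational(-1, 4), Add(36, Mul(-1, Mul(Rational(1, 18), 55)))) = Mul(Rational(-1, 4), Add(36, Mul(-1, Rational(55, 18)))) = Mul(Rational(-1, 4), Add(36, Rational(-55, 18))) = Mul(Rational(-1, 4), Rational(593, 18)) = Rational(-593, 72) ≈ -8.2361)
Mul(o, Pow(Add(Mul(112, Add(-73, Mul(-1, 7))), h), -1)) = Mul(Rational(-593, 72), Pow(Add(Mul(112, Add(-73, Mul(-1, 7))), 736), -1)) = Mul(Rational(-593, 72), Pow(Add(Mul(112, Add(-73, -7)), 736), -1)) = Mul(Rational(-593, 72), Pow(Add(Mul(112, -80), 736), -1)) = Mul(Rational(-593, 72), Pow(Add(-8960, 736), -1)) = Mul(Rational(-593, 72), Pow(-8224, -1)) = Mul(Rational(-593, 72), Rational(-1, 8224)) = Rational(593, 592128)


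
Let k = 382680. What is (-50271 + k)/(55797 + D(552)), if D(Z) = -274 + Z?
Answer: 332409/56075 ≈ 5.9279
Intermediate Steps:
(-50271 + k)/(55797 + D(552)) = (-50271 + 382680)/(55797 + (-274 + 552)) = 332409/(55797 + 278) = 332409/56075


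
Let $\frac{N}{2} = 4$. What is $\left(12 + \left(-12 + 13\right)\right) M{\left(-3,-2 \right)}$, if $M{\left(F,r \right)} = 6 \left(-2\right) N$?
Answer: $-1248$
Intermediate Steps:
$N = 8$ ($N = 2 \cdot 4 = 8$)
$M{\left(F,r \right)} = -96$ ($M{\left(F,r \right)} = 6 \left(-2\right) 8 = \left(-12\right) 8 = -96$)
$\left(12 + \left(-12 + 13\right)\right) M{\left(-3,-2 \right)} = \left(12 + \left(-12 + 13\right)\right) \left(-96\right) = \left(12 + 1\right) \left(-96\right) = 13 \left(-96\right) = -1248$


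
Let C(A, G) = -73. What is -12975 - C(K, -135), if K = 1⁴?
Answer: -12902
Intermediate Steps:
K = 1
-12975 - C(K, -135) = -12975 - 1*(-73) = -12975 + 73 = -12902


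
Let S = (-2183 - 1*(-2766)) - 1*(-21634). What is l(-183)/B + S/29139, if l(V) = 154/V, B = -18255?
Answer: 24741347237/32447879145 ≈ 0.76250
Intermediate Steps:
S = 22217 (S = (-2183 + 2766) + 21634 = 583 + 21634 = 22217)
l(-183)/B + S/29139 = (154/(-183))/(-18255) + 22217/29139 = (154*(-1/183))*(-1/18255) + 22217*(1/29139) = -154/183*(-1/18255) + 22217/29139 = 154/3340665 + 22217/29139 = 24741347237/32447879145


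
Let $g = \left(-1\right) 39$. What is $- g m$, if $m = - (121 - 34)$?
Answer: $-3393$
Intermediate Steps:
$m = -87$ ($m = - (121 - 34) = \left(-1\right) 87 = -87$)
$g = -39$
$- g m = - \left(-39\right) \left(-87\right) = \left(-1\right) 3393 = -3393$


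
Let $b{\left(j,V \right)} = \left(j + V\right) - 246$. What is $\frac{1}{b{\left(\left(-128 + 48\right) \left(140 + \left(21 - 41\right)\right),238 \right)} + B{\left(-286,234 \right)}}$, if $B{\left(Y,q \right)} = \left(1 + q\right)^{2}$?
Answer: $\frac{1}{45617} \approx 2.1922 \cdot 10^{-5}$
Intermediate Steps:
$b{\left(j,V \right)} = -246 + V + j$ ($b{\left(j,V \right)} = \left(V + j\right) - 246 = -246 + V + j$)
$\frac{1}{b{\left(\left(-128 + 48\right) \left(140 + \left(21 - 41\right)\right),238 \right)} + B{\left(-286,234 \right)}} = \frac{1}{\left(-246 + 238 + \left(-128 + 48\right) \left(140 + \left(21 - 41\right)\right)\right) + \left(1 + 234\right)^{2}} = \frac{1}{\left(-246 + 238 - 80 \left(140 + \left(21 - 41\right)\right)\right) + 235^{2}} = \frac{1}{\left(-246 + 238 - 80 \left(140 - 20\right)\right) + 55225} = \frac{1}{\left(-246 + 238 - 9600\right) + 55225} = \frac{1}{-9608 + 55225} = \frac{1}{45617}$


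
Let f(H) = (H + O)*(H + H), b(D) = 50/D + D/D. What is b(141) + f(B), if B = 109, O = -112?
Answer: -92023/141 ≈ -652.65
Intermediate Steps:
b(D) = 1 + 50/D (b(D) = 50/D + 1 = 1 + 50/D)
f(H) = 2*H*(-112 + H) (f(H) = (H - 112)*(H + H) = (-112 + H)*(2*H) = 2*H*(-112 + H))
b(141) + f(B) = (50 + 141)/141 + 2*109*(-112 + 109) = (1/141)*191 + 2*109*(-3) = 191/141 - 654 = -92023/141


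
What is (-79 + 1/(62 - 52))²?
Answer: 622521/100 ≈ 6225.2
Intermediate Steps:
(-79 + 1/(62 - 52))² = (-79 + 1/10)² = (-79 + ⅒)² = (-789/10)² = 622521/100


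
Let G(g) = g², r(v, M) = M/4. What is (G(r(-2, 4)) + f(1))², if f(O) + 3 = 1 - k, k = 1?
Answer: 4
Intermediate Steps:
r(v, M) = M/4 (r(v, M) = M*(¼) = M/4)
f(O) = -3 (f(O) = -3 + (1 - 1*1) = -3 + (1 - 1) = -3 + 0 = -3)
(G(r(-2, 4)) + f(1))² = (((¼)*4)² - 3)² = (1² - 3)² = (1 - 3)² = (-2)² = 4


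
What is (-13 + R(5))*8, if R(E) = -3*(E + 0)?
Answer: -224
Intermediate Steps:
R(E) = -3*E
(-13 + R(5))*8 = (-13 - 3*5)*8 = (-13 - 15)*8 = -28*8 = -224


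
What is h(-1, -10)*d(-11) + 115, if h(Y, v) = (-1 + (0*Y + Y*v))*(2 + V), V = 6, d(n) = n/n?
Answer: 187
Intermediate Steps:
d(n) = 1
h(Y, v) = -8 + 8*Y*v (h(Y, v) = (-1 + (0*Y + Y*v))*(2 + 6) = (-1 + (0 + Y*v))*8 = (-1 + Y*v)*8 = -8 + 8*Y*v)
h(-1, -10)*d(-11) + 115 = (-8 + 8*(-1)*(-10))*1 + 115 = (-8 + 80)*1 + 115 = 72*1 + 115 = 72 + 115 = 187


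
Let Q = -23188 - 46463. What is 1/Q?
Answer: -1/69651 ≈ -1.4357e-5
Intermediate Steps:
Q = -69651
1/Q = 1/(-69651) = -1/69651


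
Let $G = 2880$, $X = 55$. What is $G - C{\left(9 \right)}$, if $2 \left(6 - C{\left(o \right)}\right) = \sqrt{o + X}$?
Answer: $2878$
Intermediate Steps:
$C{\left(o \right)} = 6 - \frac{\sqrt{55 + o}}{2}$ ($C{\left(o \right)} = 6 - \frac{\sqrt{o + 55}}{2} = 6 - \frac{\sqrt{55 + o}}{2}$)
$G - C{\left(9 \right)} = 2880 - \left(6 - \frac{\sqrt{55 + 9}}{2}\right) = 2880 - \left(6 - \frac{\sqrt{64}}{2}\right) = 2880 - \left(6 - 4\right) = 2880 - 2 = 2878$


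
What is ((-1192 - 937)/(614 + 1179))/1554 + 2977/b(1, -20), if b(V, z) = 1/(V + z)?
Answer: -157602733415/2786322 ≈ -56563.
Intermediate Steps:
((-1192 - 937)/(614 + 1179))/1554 + 2977/b(1, -20) = ((-1192 - 937)/(614 + 1179))/1554 + 2977/(1/(1 - 20)) = -2129/1793*(1/1554) + 2977/(1/(-19)) = -2129*1/1793*(1/1554) + 2977/(-1/19) = -2129/1793*1/1554 + 2977*(-19) = -2129/2786322 - 56563 = -157602733415/2786322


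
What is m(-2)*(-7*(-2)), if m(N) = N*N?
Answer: 56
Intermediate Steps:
m(N) = N²
m(-2)*(-7*(-2)) = (-2)²*(-7*(-2)) = 4*14 = 56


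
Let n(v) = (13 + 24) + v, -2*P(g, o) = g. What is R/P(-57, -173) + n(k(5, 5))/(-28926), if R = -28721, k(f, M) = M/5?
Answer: -276928243/274797 ≈ -1007.8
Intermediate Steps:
k(f, M) = M/5 (k(f, M) = M*(⅕) = M/5)
P(g, o) = -g/2
n(v) = 37 + v
R/P(-57, -173) + n(k(5, 5))/(-28926) = -28721/((-½*(-57))) + (37 + (⅕)*5)/(-28926) = -28721/57/2 + (37 + 1)*(-1/28926) = -28721*2/57 + 38*(-1/28926) = -57442/57 - 19/14463 = -276928243/274797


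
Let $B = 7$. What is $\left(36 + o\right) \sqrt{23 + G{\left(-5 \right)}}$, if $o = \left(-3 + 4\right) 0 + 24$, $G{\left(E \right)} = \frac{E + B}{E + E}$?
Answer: $12 \sqrt{570} \approx 286.5$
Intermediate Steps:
$G{\left(E \right)} = \frac{7 + E}{2 E}$ ($G{\left(E \right)} = \frac{E + 7}{E + E} = \frac{7 + E}{2 E}$)
$o = 24$ ($o = 1 \cdot 0 + 24 = 0 + 24 = 24$)
$\left(36 + o\right) \sqrt{23 + G{\left(-5 \right)}} = \left(36 + 24\right) \sqrt{23 + \frac{7 - 5}{2 \left(-5\right)}} = 60 \sqrt{23 + \frac{1}{2} \left(- \frac{1}{5}\right) 2} = 60 \sqrt{23 - \frac{1}{5}} = 60 \sqrt{\frac{114}{5}} = 60 \frac{\sqrt{570}}{5} = 12 \sqrt{570}$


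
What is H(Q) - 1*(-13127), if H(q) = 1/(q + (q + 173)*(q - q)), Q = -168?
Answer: 2205335/168 ≈ 13127.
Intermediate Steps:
H(q) = 1/q (H(q) = 1/(q + (173 + q)*0) = 1/(q + 0) = 1/q)
H(Q) - 1*(-13127) = 1/(-168) - 1*(-13127) = -1/168 + 13127 = 2205335/168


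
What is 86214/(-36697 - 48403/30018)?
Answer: -2587971852/1101618949 ≈ -2.3492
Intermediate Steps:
86214/(-36697 - 48403/30018) = 86214/(-1101618949/30018) = 86214*(-30018/1101618949) = -2587971852/1101618949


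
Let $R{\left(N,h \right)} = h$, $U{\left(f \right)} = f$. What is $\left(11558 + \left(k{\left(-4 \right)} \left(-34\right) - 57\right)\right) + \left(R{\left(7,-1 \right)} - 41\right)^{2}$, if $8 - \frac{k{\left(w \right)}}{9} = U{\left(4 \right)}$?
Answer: $12041$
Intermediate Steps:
$k{\left(w \right)} = 36$ ($k{\left(w \right)} = 72 - 36 = 36$)
$\left(11558 + \left(k{\left(-4 \right)} \left(-34\right) - 57\right)\right) + \left(R{\left(7,-1 \right)} - 41\right)^{2} = \left(11558 + \left(36 \left(-34\right) - 57\right)\right) + \left(-1 - 41\right)^{2} = \left(11558 - 1281\right) + \left(-42\right)^{2} = \left(11558 - 1281\right) + 1764 = 10277 + 1764 = 12041$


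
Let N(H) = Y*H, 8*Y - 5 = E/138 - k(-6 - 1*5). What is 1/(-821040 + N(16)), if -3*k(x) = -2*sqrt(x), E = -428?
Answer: -651492227/534898704289518 + 529*I*sqrt(11)/267449352144759 ≈ -1.218e-6 + 6.5601e-12*I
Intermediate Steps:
k(x) = 2*sqrt(x)/3 (k(x) = -(-2)*sqrt(x)/3 = 2*sqrt(x)/3)
Y = 131/552 - I*sqrt(11)/12 (Y = 5/8 + (-428/138 - 2*sqrt(-6 - 1*5)/3)/8 = 5/8 + (-428*1/138 - 2*sqrt(-6 - 5)/3)/8 = 5/8 + (-214/69 - 2*sqrt(-11)/3)/8 = 5/8 + (-214/69 - 2*I*sqrt(11)/3)/8 = 5/8 + (-107/276 - I*sqrt(11)/12) = 131/552 - I*sqrt(11)/12 ≈ 0.23732 - 0.27639*I)
N(H) = H*(131/552 - I*sqrt(11)/12) (N(H) = (131/552 - I*sqrt(11)/12)*H = H*(131/552 - I*sqrt(11)/12))
1/(-821040 + N(16)) = 1/(-821040 + (1/552)*16*(131 - 46*I*sqrt(11))) = 1/(-821040 + (262/69 - 4*I*sqrt(11)/3)) = 1/(-56651498/69 - 4*I*sqrt(11)/3)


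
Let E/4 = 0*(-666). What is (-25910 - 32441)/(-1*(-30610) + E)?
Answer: -58351/30610 ≈ -1.9063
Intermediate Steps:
E = 0 (E = 4*(0*(-666)) = 4*0 = 0)
(-25910 - 32441)/(-1*(-30610) + E) = (-25910 - 32441)/(-1*(-30610) + 0) = -58351/(30610 + 0) = -58351/30610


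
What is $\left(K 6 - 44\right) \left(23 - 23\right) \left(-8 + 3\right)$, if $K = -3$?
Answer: $0$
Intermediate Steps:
$\left(K 6 - 44\right) \left(23 - 23\right) \left(-8 + 3\right) = \left(\left(-3\right) 6 - 44\right) \left(23 - 23\right) \left(-8 + 3\right) = \left(-18 - 44\right) 0 \left(-5\right) = \left(-62\right) 0 = 0$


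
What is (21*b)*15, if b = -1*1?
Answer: -315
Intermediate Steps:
b = -1
(21*b)*15 = (21*(-1))*15 = -21*15 = -315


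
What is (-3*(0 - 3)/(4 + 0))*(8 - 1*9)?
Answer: -9/4 ≈ -2.2500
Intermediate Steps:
(-3*(0 - 3)/(4 + 0))*(8 - 1*9) = (-(-9)/4)*(8 - 9) = -(-9)/4*(-1) = -3*(-¾)*(-1) = (9/4)*(-1) = -9/4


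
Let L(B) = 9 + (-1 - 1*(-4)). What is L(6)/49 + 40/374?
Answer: 3224/9163 ≈ 0.35185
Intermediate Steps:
L(B) = 12 (L(B) = 9 + (-1 + 4) = 9 + 3 = 12)
L(6)/49 + 40/374 = 12/49 + 40/374 = 12*(1/49) + 40*(1/374) = 12/49 + 20/187 = 3224/9163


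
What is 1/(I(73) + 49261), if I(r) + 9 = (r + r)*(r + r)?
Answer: 1/70568 ≈ 1.4171e-5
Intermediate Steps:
I(r) = -9 + 4*r² (I(r) = -9 + (r + r)*(r + r) = -9 + (2*r)*(2*r) = -9 + 4*r²)
1/(I(73) + 49261) = 1/((-9 + 4*73²) + 49261) = 1/((-9 + 4*5329) + 49261) = 1/((-9 + 21316) + 49261) = 1/(21307 + 49261) = 1/70568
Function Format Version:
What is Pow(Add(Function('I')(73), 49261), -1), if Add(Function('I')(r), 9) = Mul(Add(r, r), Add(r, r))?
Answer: Rational(1, 70568) ≈ 1.4171e-5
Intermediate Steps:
Function('I')(r) = Add(-9, Mul(4, Pow(r, 2))) (Function('I')(r) = Add(-9, Mul(Add(r, r), Add(r, r))) = Add(-9, Mul(Mul(2, r), Mul(2, r))) = Add(-9, Mul(4, Pow(r, 2))))
Pow(Add(Function('I')(73), 49261), -1) = Pow(Add(Add(-9, Mul(4, Pow(73, 2))), 49261), -1) = Pow(Add(Add(-9, Mul(4, 5329)), 49261), -1) = Pow(Add(Add(-9, 21316), 49261), -1) = Pow(Add(21307, 49261), -1) = Pow(70568, -1) = Rational(1, 70568)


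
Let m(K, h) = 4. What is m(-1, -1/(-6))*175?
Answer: 700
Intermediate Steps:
m(-1, -1/(-6))*175 = 4*175 = 700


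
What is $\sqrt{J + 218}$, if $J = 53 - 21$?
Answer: $5 \sqrt{10} \approx 15.811$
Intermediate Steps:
$J = 32$
$\sqrt{J + 218} = \sqrt{32 + 218} = \sqrt{250} = 5 \sqrt{10}$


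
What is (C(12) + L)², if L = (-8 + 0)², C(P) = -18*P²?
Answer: 6390784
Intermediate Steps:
L = 64 (L = (-8)² = 64)
(C(12) + L)² = (-18*12² + 64)² = (-18*144 + 64)² = (-2592 + 64)² = (-2528)² = 6390784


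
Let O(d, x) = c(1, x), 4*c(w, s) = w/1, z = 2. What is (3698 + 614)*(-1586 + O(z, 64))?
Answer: -6837754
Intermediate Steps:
c(w, s) = w/4 (c(w, s) = (w/1)/4 = (w*1)/4 = w/4)
O(d, x) = ¼ (O(d, x) = (¼)*1 = ¼)
(3698 + 614)*(-1586 + O(z, 64)) = (3698 + 614)*(-1586 + ¼) = 4312*(-6343/4) = -6837754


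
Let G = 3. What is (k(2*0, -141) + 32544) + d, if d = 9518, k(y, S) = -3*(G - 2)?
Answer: 42059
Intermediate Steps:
k(y, S) = -3 (k(y, S) = -3*(3 - 2) = -3*1 = -3)
(k(2*0, -141) + 32544) + d = (-3 + 32544) + 9518 = 32541 + 9518 = 42059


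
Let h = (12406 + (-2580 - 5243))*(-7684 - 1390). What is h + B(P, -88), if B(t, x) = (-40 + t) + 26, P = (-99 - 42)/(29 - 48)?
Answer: -790136823/19 ≈ -4.1586e+7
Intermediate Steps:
P = 141/19 (P = -141/(-19) = -141*(-1/19) = 141/19 ≈ 7.4211)
h = -41586142 (h = (12406 - 7823)*(-9074) = 4583*(-9074) = -41586142)
B(t, x) = -14 + t
h + B(P, -88) = -41586142 + (-14 + 141/19) = -41586142 - 125/19 = -790136823/19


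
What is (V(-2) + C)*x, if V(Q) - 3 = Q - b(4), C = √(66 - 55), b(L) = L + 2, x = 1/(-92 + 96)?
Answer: -5/4 + √11/4 ≈ -0.42084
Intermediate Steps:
x = ¼ (x = 1/4 = ¼ ≈ 0.25000)
b(L) = 2 + L
C = √11 ≈ 3.3166
V(Q) = -3 + Q (V(Q) = 3 + (Q - (2 + 4)) = 3 + (Q - 1*6) = 3 + (Q - 6) = 3 + (-6 + Q) = -3 + Q)
(V(-2) + C)*x = ((-3 - 2) + √11)*(¼) = (-5 + √11)*(¼) = -5/4 + √11/4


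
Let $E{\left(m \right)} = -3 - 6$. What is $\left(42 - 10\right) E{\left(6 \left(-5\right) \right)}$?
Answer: $-288$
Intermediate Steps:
$E{\left(m \right)} = -9$
$\left(42 - 10\right) E{\left(6 \left(-5\right) \right)} = \left(42 - 10\right) \left(-9\right) = 32 \left(-9\right) = -288$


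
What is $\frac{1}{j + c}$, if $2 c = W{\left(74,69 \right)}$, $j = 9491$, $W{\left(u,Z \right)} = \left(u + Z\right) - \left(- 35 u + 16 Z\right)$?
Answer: $\frac{2}{20611} \approx 9.7036 \cdot 10^{-5}$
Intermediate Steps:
$W{\left(u,Z \right)} = - 15 Z + 36 u$ ($W{\left(u,Z \right)} = \left(Z + u\right) - \left(- 35 u + 16 Z\right) = - 15 Z + 36 u$)
$c = \frac{1629}{2}$ ($c = \frac{\left(-15\right) 69 + 36 \cdot 74}{2} = \frac{-1035 + 2664}{2} = \frac{1}{2} \cdot 1629 = \frac{1629}{2} \approx 814.5$)
$\frac{1}{j + c} = \frac{1}{9491 + \frac{1629}{2}} = \frac{1}{\frac{20611}{2}} = \frac{2}{20611}$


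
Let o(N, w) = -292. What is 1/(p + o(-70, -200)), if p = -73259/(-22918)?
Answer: -22918/6618797 ≈ -0.0034626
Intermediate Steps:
p = 73259/22918 (p = -73259*(-1/22918) = 73259/22918 ≈ 3.1966)
1/(p + o(-70, -200)) = 1/(73259/22918 - 292) = 1/(-6618797/22918) = -22918/6618797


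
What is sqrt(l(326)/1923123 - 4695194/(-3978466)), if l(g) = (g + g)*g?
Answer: sqrt(18888729593348313463370973)/3825539734659 ≈ 1.1361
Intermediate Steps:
l(g) = 2*g**2 (l(g) = (2*g)*g = 2*g**2)
sqrt(l(326)/1923123 - 4695194/(-3978466)) = sqrt((2*326**2)/1923123 - 4695194/(-3978466)) = sqrt((2*106276)*(1/1923123) - 4695194*(-1/3978466)) = sqrt(212552*(1/1923123) + 2347597/1989233) = sqrt(212552/1923123 + 2347597/1989233) = sqrt(4937533238047/3825539734659) = sqrt(18888729593348313463370973)/3825539734659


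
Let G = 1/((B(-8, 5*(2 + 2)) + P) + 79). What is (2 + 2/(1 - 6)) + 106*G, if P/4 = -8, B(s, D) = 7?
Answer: 481/135 ≈ 3.5630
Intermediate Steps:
P = -32 (P = 4*(-8) = -32)
G = 1/54 (G = 1/((7 - 32) + 79) = 1/(-25 + 79) = 1/54 ≈ 0.018519)
(2 + 2/(1 - 6)) + 106*G = (2 + 2/(1 - 6)) + 106*(1/54) = (2 + 2/(-5)) + 53/27 = (2 + 2*(-⅕)) + 53/27 = (2 - ⅖) + 53/27 = 8/5 + 53/27 = 481/135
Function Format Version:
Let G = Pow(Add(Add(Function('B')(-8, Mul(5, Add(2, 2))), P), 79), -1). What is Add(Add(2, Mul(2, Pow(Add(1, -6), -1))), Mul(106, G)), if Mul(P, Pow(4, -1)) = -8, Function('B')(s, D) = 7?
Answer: Rational(481, 135) ≈ 3.5630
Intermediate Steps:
P = -32 (P = Mul(4, -8) = -32)
G = Rational(1, 54) (G = Pow(Add(Add(7, -32), 79), -1) = Pow(Add(-25, 79), -1) = Pow(54, -1) = Rational(1, 54) ≈ 0.018519)
Add(Add(2, Mul(2, Pow(Add(1, -6), -1))), Mul(106, G)) = Add(Add(2, Mul(2, Pow(Add(1, -6), -1))), Mul(106, Rational(1, 54))) = Add(Add(2, Mul(2, Pow(-5, -1))), Rational(53, 27)) = Add(Add(2, Mul(2, Rational(-1, 5))), Rational(53, 27)) = Add(Add(2, Rational(-2, 5)), Rational(53, 27)) = Add(Rational(8, 5), Rational(53, 27)) = Rational(481, 135)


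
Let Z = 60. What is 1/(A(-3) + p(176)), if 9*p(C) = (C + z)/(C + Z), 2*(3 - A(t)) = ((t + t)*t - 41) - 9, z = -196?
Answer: 531/10084 ≈ 0.052658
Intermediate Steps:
A(t) = 28 - t² (A(t) = 3 - (((t + t)*t - 41) - 9)/2 = 3 - (((2*t)*t - 41) - 9)/2 = 3 - ((2*t² - 41) - 9)/2 = 3 - ((-41 + 2*t²) - 9)/2 = 3 - (-50 + 2*t²)/2 = 3 + (25 - t²) = 28 - t²)
p(C) = (-196 + C)/(9*(60 + C)) (p(C) = ((C - 196)/(C + 60))/9 = ((-196 + C)/(60 + C))/9 = (-196 + C)/(9*(60 + C)))
1/(A(-3) + p(176)) = 1/((28 - 1*(-3)²) + (-196 + 176)/(9*(60 + 176))) = 1/((28 - 1*9) + (⅑)*(-20)/236) = 1/((28 - 9) + (⅑)*(1/236)*(-20)) = 1/(19 - 5/531) = 1/(10084/531) = 531/10084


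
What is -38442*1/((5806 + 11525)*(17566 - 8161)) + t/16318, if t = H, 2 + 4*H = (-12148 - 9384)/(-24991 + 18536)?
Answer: -493047594857/2289203146389060 ≈ -0.00021538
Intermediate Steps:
H = 4311/12910 (H = -1/2 + ((-12148 - 9384)/(-24991 + 18536))/4 = -1/2 + (-21532/(-6455))/4 = -1/2 + (-21532*(-1/6455))/4 = -1/2 + (1/4)*(21532/6455) = -1/2 + 5383/6455 = 4311/12910 ≈ 0.33393)
t = 4311/12910 ≈ 0.33393
-38442*1/((5806 + 11525)*(17566 - 8161)) + t/16318 = -38442*1/((5806 + 11525)*(17566 - 8161)) + (4311/12910)/16318 = -38442/(17331*9405) + (4311/12910)*(1/16318) = -38442/162998055 + 4311/210665380 = -38442*1/162998055 + 4311/210665380 = -12814/54332685 + 4311/210665380 = -493047594857/2289203146389060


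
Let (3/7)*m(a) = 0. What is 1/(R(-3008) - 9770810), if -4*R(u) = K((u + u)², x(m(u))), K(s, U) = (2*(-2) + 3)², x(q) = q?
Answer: -4/39083241 ≈ -1.0235e-7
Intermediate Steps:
m(a) = 0 (m(a) = (7/3)*0 = 0)
K(s, U) = 1 (K(s, U) = (-4 + 3)² = (-1)² = 1)
R(u) = -¼ (R(u) = -¼*1 = -¼)
1/(R(-3008) - 9770810) = 1/(-¼ - 9770810) = 1/(-39083241/4) = -4/39083241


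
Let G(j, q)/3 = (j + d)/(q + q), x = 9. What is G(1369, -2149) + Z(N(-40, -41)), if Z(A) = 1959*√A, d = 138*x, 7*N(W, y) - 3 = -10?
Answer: -1119/614 + 1959*I ≈ -1.8225 + 1959.0*I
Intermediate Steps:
N(W, y) = -1 (N(W, y) = 3/7 + (⅐)*(-10) = 3/7 - 10/7 = -1)
d = 1242 (d = 138*9 = 1242)
G(j, q) = 3*(1242 + j)/(2*q) (G(j, q) = 3*((j + 1242)/(q + q)) = 3*((1242 + j)/((2*q))) = 3*((1242 + j)*(1/(2*q))) = 3*((1242 + j)/(2*q)) = 3*(1242 + j)/(2*q))
G(1369, -2149) + Z(N(-40, -41)) = (3/2)*(1242 + 1369)/(-2149) + 1959*√(-1) = (3/2)*(-1/2149)*2611 + 1959*I = -1119/614 + 1959*I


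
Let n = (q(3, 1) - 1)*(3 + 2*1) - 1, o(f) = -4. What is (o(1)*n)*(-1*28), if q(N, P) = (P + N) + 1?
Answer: 2128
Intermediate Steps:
q(N, P) = 1 + N + P (q(N, P) = (N + P) + 1 = 1 + N + P)
n = 19 (n = ((1 + 3 + 1) - 1)*(3 + 2*1) - 1 = (5 - 1)*(3 + 2) - 1 = 4*5 - 1 = 20 - 1 = 19)
(o(1)*n)*(-1*28) = (-4*19)*(-1*28) = -76*(-28) = 2128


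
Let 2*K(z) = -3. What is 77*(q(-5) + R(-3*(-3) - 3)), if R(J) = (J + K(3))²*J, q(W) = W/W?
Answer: 18865/2 ≈ 9432.5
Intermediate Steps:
q(W) = 1
K(z) = -3/2 (K(z) = (½)*(-3) = -3/2)
R(J) = J*(-3/2 + J)² (R(J) = (J - 3/2)²*J = (-3/2 + J)²*J = J*(-3/2 + J)²)
77*(q(-5) + R(-3*(-3) - 3)) = 77*(1 + (-3*(-3) - 3)*(-3 + 2*(-3*(-3) - 3))²/4) = 77*(1 + (9 - 3)*(-3 + 2*(9 - 3))²/4) = 77*(1 + (¼)*6*(-3 + 2*6)²) = 77*(1 + (¼)*6*(-3 + 12)²) = 77*(1 + (¼)*6*9²) = 77*(1 + (¼)*6*81) = 77*(1 + 243/2) = 77*(245/2) = 18865/2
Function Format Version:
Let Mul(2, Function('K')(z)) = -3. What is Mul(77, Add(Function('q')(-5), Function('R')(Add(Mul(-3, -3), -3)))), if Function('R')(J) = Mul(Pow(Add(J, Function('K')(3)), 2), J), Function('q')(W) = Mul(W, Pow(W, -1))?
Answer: Rational(18865, 2) ≈ 9432.5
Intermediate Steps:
Function('q')(W) = 1
Function('K')(z) = Rational(-3, 2) (Function('K')(z) = Mul(Rational(1, 2), -3) = Rational(-3, 2))
Function('R')(J) = Mul(J, Pow(Add(Rational(-3, 2), J), 2)) (Function('R')(J) = Mul(Pow(Add(J, Rational(-3, 2)), 2), J) = Mul(Pow(Add(Rational(-3, 2), J), 2), J) = Mul(J, Pow(Add(Rational(-3, 2), J), 2)))
Mul(77, Add(Function('q')(-5), Function('R')(Add(Mul(-3, -3), -3)))) = Mul(77, Add(1, Mul(Rational(1, 4), Add(Mul(-3, -3), -3), Pow(Add(-3, Mul(2, Add(Mul(-3, -3), -3))), 2)))) = Mul(77, Add(1, Mul(Rational(1, 4), Add(9, -3), Pow(Add(-3, Mul(2, Add(9, -3))), 2)))) = Mul(77, Add(1, Mul(Rational(1, 4), 6, Pow(Add(-3, Mul(2, 6)), 2)))) = Mul(77, Add(1, Mul(Rational(1, 4), 6, Pow(Add(-3, 12), 2)))) = Mul(77, Add(1, Mul(Rational(1, 4), 6, Pow(9, 2)))) = Mul(77, Add(1, Mul(Rational(1, 4), 6, 81))) = Mul(77, Add(1, Rational(243, 2))) = Mul(77, Rational(245, 2)) = Rational(18865, 2)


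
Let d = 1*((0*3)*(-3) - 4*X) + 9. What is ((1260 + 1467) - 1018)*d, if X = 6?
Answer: -25635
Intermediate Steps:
d = -15 (d = 1*((0*3)*(-3) - 4*6) + 9 = 1*(0*(-3) - 24) + 9 = 1*(0 - 24) + 9 = 1*(-24) + 9 = -24 + 9 = -15)
((1260 + 1467) - 1018)*d = ((1260 + 1467) - 1018)*(-15) = (2727 - 1018)*(-15) = 1709*(-15) = -25635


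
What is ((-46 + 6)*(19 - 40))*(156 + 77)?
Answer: 195720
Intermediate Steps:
((-46 + 6)*(19 - 40))*(156 + 77) = -40*(-21)*233 = 840*233 = 195720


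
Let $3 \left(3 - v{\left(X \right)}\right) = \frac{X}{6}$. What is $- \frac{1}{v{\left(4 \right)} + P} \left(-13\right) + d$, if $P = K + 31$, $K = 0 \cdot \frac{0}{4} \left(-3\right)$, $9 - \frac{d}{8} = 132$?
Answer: $- \frac{299019}{304} \approx -983.62$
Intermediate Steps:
$d = -984$ ($d = 72 - 1056 = -984$)
$v{\left(X \right)} = 3 - \frac{X}{18}$ ($v{\left(X \right)} = 3 - \frac{X \frac{1}{6}}{3} = 3 - \frac{\frac{1}{6} X}{3} = 3 - \frac{X}{18}$)
$K = 0$ ($K = 0 \cdot 0 \cdot \frac{1}{4} \left(-3\right) = 0 \cdot 0 \left(-3\right) = 0 \left(-3\right) = 0$)
$P = 31$ ($P = 0 + 31 = 31$)
$- \frac{1}{v{\left(4 \right)} + P} \left(-13\right) + d = - \frac{1}{\left(3 - \frac{2}{9}\right) + 31} \left(-13\right) - 984 = - \frac{1}{\frac{25}{9} + 31} \left(-13\right) - 984 = - \frac{1}{\frac{304}{9}} \left(-13\right) - 984 = \left(-1\right) \frac{9}{304} \left(-13\right) - 984 = \left(- \frac{9}{304}\right) \left(-13\right) - 984 = \frac{117}{304} - 984 = - \frac{299019}{304}$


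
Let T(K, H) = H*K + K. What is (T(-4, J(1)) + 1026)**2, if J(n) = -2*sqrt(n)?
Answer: 1060900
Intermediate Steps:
T(K, H) = K + H*K
(T(-4, J(1)) + 1026)**2 = (-4*(1 - 2*sqrt(1)) + 1026)**2 = (-4*(1 - 2*1) + 1026)**2 = (-4*(1 - 2) + 1026)**2 = (-4*(-1) + 1026)**2 = (4 + 1026)**2 = 1030**2 = 1060900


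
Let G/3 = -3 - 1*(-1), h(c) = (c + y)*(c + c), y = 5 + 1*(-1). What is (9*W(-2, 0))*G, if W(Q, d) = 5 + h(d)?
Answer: -270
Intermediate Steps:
y = 4 (y = 5 - 1 = 4)
h(c) = 2*c*(4 + c) (h(c) = (c + 4)*(c + c) = (4 + c)*(2*c) = 2*c*(4 + c))
G = -6 (G = 3*(-3 - 1*(-1)) = 3*(-3 + 1) = 3*(-2) = -6)
W(Q, d) = 5 + 2*d*(4 + d)
(9*W(-2, 0))*G = (9*(5 + 2*0*(4 + 0)))*(-6) = (9*(5 + 2*0*4))*(-6) = (9*(5 + 0))*(-6) = (9*5)*(-6) = 45*(-6) = -270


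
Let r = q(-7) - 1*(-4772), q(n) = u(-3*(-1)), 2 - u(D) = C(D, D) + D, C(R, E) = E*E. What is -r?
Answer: -4762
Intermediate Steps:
C(R, E) = E²
u(D) = 2 - D - D² (u(D) = 2 - (D² + D) = 2 - (D + D²) = 2 + (-D - D²) = 2 - D - D²)
q(n) = -10 (q(n) = 2 - (-3)*(-1) - (-3*(-1))² = 2 - 1*3 - 1*3² = 2 - 3 - 1*9 = 2 - 3 - 9 = -10)
r = 4762 (r = -10 - 1*(-4772) = -10 + 4772 = 4762)
-r = -1*4762 = -4762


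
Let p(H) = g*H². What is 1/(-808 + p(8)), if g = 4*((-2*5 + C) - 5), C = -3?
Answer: -1/5416 ≈ -0.00018464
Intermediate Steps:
g = -72 (g = 4*((-2*5 - 3) - 5) = 4*((-10 - 3) - 5) = 4*(-13 - 5) = 4*(-18) = -72)
p(H) = -72*H²
1/(-808 + p(8)) = 1/(-808 - 72*8²) = 1/(-808 - 72*64) = 1/(-808 - 4608) = 1/(-5416) = -1/5416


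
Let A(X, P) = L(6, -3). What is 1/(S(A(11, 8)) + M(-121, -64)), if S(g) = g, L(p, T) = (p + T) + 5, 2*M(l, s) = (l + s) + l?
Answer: -1/145 ≈ -0.0068966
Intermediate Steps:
M(l, s) = l + s/2 (M(l, s) = ((l + s) + l)/2 = (s + 2*l)/2 = l + s/2)
L(p, T) = 5 + T + p (L(p, T) = (T + p) + 5 = 5 + T + p)
A(X, P) = 8 (A(X, P) = 5 - 3 + 6 = 8)
1/(S(A(11, 8)) + M(-121, -64)) = 1/(8 + (-121 + (1/2)*(-64))) = 1/(8 + (-121 - 32)) = 1/(8 - 153) = 1/(-145) = -1/145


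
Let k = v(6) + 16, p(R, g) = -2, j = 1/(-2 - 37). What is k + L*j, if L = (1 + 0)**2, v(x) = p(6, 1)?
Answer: 545/39 ≈ 13.974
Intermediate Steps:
j = -1/39 (j = 1/(-39) = -1/39 ≈ -0.025641)
v(x) = -2
k = 14 (k = -2 + 16 = 14)
L = 1 (L = 1**2 = 1)
k + L*j = 14 + 1*(-1/39) = 14 - 1/39 = 545/39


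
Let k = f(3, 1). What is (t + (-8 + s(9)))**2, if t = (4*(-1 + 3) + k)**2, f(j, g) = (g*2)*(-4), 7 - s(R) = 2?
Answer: 9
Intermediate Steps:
s(R) = 5 (s(R) = 7 - 1*2 = 7 - 2 = 5)
f(j, g) = -8*g (f(j, g) = (2*g)*(-4) = -8*g)
k = -8 (k = -8*1 = -8)
t = 0 (t = (4*(-1 + 3) - 8)**2 = (4*2 - 8)**2 = (8 - 8)**2 = 0**2 = 0)
(t + (-8 + s(9)))**2 = (0 + (-8 + 5))**2 = (0 - 3)**2 = (-3)**2 = 9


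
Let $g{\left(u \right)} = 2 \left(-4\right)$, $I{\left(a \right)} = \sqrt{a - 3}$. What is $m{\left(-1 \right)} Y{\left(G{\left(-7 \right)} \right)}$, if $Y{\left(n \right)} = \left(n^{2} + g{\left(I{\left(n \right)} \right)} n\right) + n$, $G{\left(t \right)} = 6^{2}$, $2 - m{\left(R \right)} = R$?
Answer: $3132$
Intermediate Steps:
$m{\left(R \right)} = 2 - R$
$I{\left(a \right)} = \sqrt{-3 + a}$
$g{\left(u \right)} = -8$
$G{\left(t \right)} = 36$
$Y{\left(n \right)} = n^{2} - 7 n$ ($Y{\left(n \right)} = \left(n^{2} - 8 n\right) + n = n^{2} - 7 n$)
$m{\left(-1 \right)} Y{\left(G{\left(-7 \right)} \right)} = \left(2 - -1\right) 36 \left(-7 + 36\right) = \left(2 + 1\right) 36 \cdot 29 = 3 \cdot 1044 = 3132$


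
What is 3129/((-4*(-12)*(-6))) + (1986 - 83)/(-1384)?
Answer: -1175/96 ≈ -12.240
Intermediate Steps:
3129/((-4*(-12)*(-6))) + (1986 - 83)/(-1384) = 3129/((48*(-6))) + 1903*(-1/1384) = 3129/(-288) - 11/8 = 3129*(-1/288) - 11/8 = -1043/96 - 11/8 = -1175/96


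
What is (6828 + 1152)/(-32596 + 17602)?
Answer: -190/357 ≈ -0.53221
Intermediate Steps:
(6828 + 1152)/(-32596 + 17602) = 7980/(-14994) = 7980*(-1/14994) = -190/357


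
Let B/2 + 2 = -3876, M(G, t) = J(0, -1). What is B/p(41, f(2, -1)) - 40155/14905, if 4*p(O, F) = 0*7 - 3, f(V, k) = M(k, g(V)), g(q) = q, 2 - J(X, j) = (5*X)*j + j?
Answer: 92458451/8943 ≈ 10339.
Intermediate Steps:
J(X, j) = 2 - j - 5*X*j (J(X, j) = 2 - ((5*X)*j + j) = 2 - (5*X*j + j) = 2 - (j + 5*X*j) = 2 + (-j - 5*X*j) = 2 - j - 5*X*j)
M(G, t) = 3 (M(G, t) = 2 - 1*(-1) - 5*0*(-1) = 2 + 1 + 0 = 3)
f(V, k) = 3
p(O, F) = -¾ (p(O, F) = (0*7 - 3)/4 = (0 - 3)/4 = (¼)*(-3) = -¾)
B = -7756 (B = -4 + 2*(-3876) = -4 - 7752 = -7756)
B/p(41, f(2, -1)) - 40155/14905 = -7756/(-¾) - 40155/14905 = -7756*(-4/3) - 40155*1/14905 = 31024/3 - 8031/2981 = 92458451/8943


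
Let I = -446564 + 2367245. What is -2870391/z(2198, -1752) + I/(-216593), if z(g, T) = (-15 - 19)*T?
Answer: -245372574557/4300670608 ≈ -57.055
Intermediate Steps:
z(g, T) = -34*T
I = 1920681
-2870391/z(2198, -1752) + I/(-216593) = -2870391/((-34*(-1752))) + 1920681/(-216593) = -2870391/59568 + 1920681*(-1/216593) = -2870391*1/59568 - 1920681/216593 = -956797/19856 - 1920681/216593 = -245372574557/4300670608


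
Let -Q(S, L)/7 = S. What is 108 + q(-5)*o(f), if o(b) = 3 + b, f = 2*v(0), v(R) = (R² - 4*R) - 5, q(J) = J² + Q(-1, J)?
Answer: -116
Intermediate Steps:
Q(S, L) = -7*S
q(J) = 7 + J² (q(J) = J² - 7*(-1) = J² + 7 = 7 + J²)
v(R) = -5 + R² - 4*R
f = -10 (f = 2*(-5 + 0² - 4*0) = 2*(-5 + 0 + 0) = 2*(-5) = -10)
108 + q(-5)*o(f) = 108 + (7 + (-5)²)*(3 - 10) = 108 + (7 + 25)*(-7) = 108 + 32*(-7) = 108 - 224 = -116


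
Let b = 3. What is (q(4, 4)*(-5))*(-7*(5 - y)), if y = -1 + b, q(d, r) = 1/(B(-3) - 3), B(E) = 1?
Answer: -105/2 ≈ -52.500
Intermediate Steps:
q(d, r) = -½ (q(d, r) = 1/(1 - 3) = 1/(-2) = -½)
y = 2 (y = -1 + 3 = 2)
(q(4, 4)*(-5))*(-7*(5 - y)) = (-½*(-5))*(-7*(5 - 1*2)) = 5*(-7*(5 - 2))/2 = 5*(-7*3)/2 = (5/2)*(-21) = -105/2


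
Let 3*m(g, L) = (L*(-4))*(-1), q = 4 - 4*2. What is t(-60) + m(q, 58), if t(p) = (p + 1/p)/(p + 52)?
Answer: 40721/480 ≈ 84.835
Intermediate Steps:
q = -4 (q = 4 - 8 = -4)
t(p) = (p + 1/p)/(52 + p)
m(g, L) = 4*L/3 (m(g, L) = ((L*(-4))*(-1))/3 = (-4*L*(-1))/3 = (4*L)/3 = 4*L/3)
t(-60) + m(q, 58) = (1 + (-60)**2)/((-60)*(52 - 60)) + (4/3)*58 = -1/60*(1 + 3600)/(-8) + 232/3 = -1/60*(-1/8)*3601 + 232/3 = 3601/480 + 232/3 = 40721/480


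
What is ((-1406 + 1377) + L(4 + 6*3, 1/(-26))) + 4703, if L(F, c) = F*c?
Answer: 60751/13 ≈ 4673.2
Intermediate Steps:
((-1406 + 1377) + L(4 + 6*3, 1/(-26))) + 4703 = ((-1406 + 1377) + (4 + 6*3)/(-26)) + 4703 = (-29 + (4 + 18)*(-1/26)) + 4703 = (-29 + 22*(-1/26)) + 4703 = (-29 - 11/13) + 4703 = -388/13 + 4703 = 60751/13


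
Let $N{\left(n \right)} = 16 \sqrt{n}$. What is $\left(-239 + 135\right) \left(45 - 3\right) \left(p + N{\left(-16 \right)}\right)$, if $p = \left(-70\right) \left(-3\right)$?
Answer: $-917280 - 279552 i \approx -9.1728 \cdot 10^{5} - 2.7955 \cdot 10^{5} i$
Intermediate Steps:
$p = 210$
$\left(-239 + 135\right) \left(45 - 3\right) \left(p + N{\left(-16 \right)}\right) = \left(-239 + 135\right) \left(45 - 3\right) \left(210 + 16 \sqrt{-16}\right) = \left(-104\right) 42 \left(210 + 16 \cdot 4 i\right) = - 4368 \left(210 + 64 i\right) = -917280 - 279552 i$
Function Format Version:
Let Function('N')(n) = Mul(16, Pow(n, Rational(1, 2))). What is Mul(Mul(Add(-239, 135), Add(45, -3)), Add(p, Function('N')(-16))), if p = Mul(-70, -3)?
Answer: Add(-917280, Mul(-279552, I)) ≈ Add(-9.1728e+5, Mul(-2.7955e+5, I))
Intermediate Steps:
p = 210
Mul(Mul(Add(-239, 135), Add(45, -3)), Add(p, Function('N')(-16))) = Mul(Mul(Add(-239, 135), Add(45, -3)), Add(210, Mul(16, Pow(-16, Rational(1, 2))))) = Mul(Mul(-104, 42), Add(210, Mul(16, Mul(4, I)))) = Mul(-4368, Add(210, Mul(64, I))) = Add(-917280, Mul(-279552, I))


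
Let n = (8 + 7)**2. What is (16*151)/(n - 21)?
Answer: 604/51 ≈ 11.843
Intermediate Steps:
n = 225 (n = 15**2 = 225)
(16*151)/(n - 21) = (16*151)/(225 - 21) = 2416/204 = 2416*(1/204) = 604/51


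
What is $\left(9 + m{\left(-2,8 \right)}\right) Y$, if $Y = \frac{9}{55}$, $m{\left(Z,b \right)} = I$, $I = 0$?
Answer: $\frac{81}{55} \approx 1.4727$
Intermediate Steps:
$m{\left(Z,b \right)} = 0$
$Y = \frac{9}{55}$ ($Y = 9 \cdot \frac{1}{55} = \frac{9}{55} \approx 0.16364$)
$\left(9 + m{\left(-2,8 \right)}\right) Y = \left(9 + 0\right) \frac{9}{55} = 9 \cdot \frac{9}{55} = \frac{81}{55}$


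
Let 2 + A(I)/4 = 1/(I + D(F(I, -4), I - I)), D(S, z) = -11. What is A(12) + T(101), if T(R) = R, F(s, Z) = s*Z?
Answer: 97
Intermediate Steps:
F(s, Z) = Z*s
A(I) = -8 + 4/(-11 + I) (A(I) = -8 + 4/(I - 11) = -8 + 4/(-11 + I))
A(12) + T(101) = 4*(23 - 2*12)/(-11 + 12) + 101 = 4*(23 - 24)/1 + 101 = 4*1*(-1) + 101 = -4 + 101 = 97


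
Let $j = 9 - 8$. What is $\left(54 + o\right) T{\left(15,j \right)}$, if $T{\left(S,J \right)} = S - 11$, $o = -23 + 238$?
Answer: $1076$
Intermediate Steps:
$j = 1$ ($j = 9 - 8 = 1$)
$o = 215$
$T{\left(S,J \right)} = -11 + S$ ($T{\left(S,J \right)} = S - 11 = -11 + S$)
$\left(54 + o\right) T{\left(15,j \right)} = \left(54 + 215\right) \left(-11 + 15\right) = 269 \cdot 4 = 1076$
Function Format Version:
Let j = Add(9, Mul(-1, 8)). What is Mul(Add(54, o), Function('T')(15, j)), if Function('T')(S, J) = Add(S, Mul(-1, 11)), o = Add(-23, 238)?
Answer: 1076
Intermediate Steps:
j = 1 (j = Add(9, -8) = 1)
o = 215
Function('T')(S, J) = Add(-11, S) (Function('T')(S, J) = Add(S, -11) = Add(-11, S))
Mul(Add(54, o), Function('T')(15, j)) = Mul(Add(54, 215), Add(-11, 15)) = Mul(269, 4) = 1076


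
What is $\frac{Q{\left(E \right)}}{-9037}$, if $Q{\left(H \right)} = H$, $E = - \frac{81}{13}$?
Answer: $\frac{81}{117481} \approx 0.00068947$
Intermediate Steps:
$E = - \frac{81}{13}$ ($E = \left(-81\right) \frac{1}{13} = - \frac{81}{13} \approx -6.2308$)
$\frac{Q{\left(E \right)}}{-9037} = - \frac{81}{13 \left(-9037\right)} = \left(- \frac{81}{13}\right) \left(- \frac{1}{9037}\right) = \frac{81}{117481}$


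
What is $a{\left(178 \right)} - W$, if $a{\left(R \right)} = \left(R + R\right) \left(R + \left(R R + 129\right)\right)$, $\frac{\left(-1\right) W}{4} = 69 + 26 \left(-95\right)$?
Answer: $11379192$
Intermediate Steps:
$W = 9604$ ($W = - 4 \left(69 + 26 \left(-95\right)\right) = - 4 \left(69 - 2470\right) = \left(-4\right) \left(-2401\right) = 9604$)
$a{\left(R \right)} = 2 R \left(129 + R + R^{2}\right)$ ($a{\left(R \right)} = 2 R \left(R + \left(R^{2} + 129\right)\right) = 2 R \left(R + \left(129 + R^{2}\right)\right) = 2 R \left(129 + R + R^{2}\right)$)
$a{\left(178 \right)} - W = 2 \cdot 178 \left(129 + 178 + 178^{2}\right) - 9604 = 2 \cdot 178 \left(129 + 178 + 31684\right) - 9604 = 2 \cdot 178 \cdot 31991 - 9604 = 11388796 - 9604 = 11379192$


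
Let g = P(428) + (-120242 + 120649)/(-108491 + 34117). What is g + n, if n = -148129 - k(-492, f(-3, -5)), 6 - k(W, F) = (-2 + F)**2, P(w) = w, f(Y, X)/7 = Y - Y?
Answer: -10985263329/74374 ≈ -1.4770e+5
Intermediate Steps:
f(Y, X) = 0 (f(Y, X) = 7*(Y - Y) = 7*0 = 0)
k(W, F) = 6 - (-2 + F)**2
n = -148131 (n = -148129 - (6 - (-2 + 0)**2) = -148129 - (6 - 1*(-2)**2) = -148129 - (6 - 1*4) = -148129 - (6 - 4) = -148129 - 1*2 = -148129 - 2 = -148131)
g = 31831665/74374 (g = 428 + (-120242 + 120649)/(-108491 + 34117) = 428 + 407/(-74374) = 428 + 407*(-1/74374) = 428 - 407/74374 = 31831665/74374 ≈ 427.99)
g + n = 31831665/74374 - 148131 = -10985263329/74374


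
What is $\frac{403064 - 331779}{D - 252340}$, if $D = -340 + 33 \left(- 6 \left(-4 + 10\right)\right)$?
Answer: $- \frac{71285}{253868} \approx -0.2808$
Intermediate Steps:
$D = -1528$ ($D = -340 + 33 \left(\left(-6\right) 6\right) = -340 + 33 \left(-36\right) = -340 - 1188 = -1528$)
$\frac{403064 - 331779}{D - 252340} = \frac{403064 - 331779}{-1528 - 252340} = \frac{71285}{-253868} = 71285 \left(- \frac{1}{253868}\right) = - \frac{71285}{253868}$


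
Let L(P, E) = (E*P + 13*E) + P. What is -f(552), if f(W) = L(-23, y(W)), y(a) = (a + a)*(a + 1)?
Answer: 6105143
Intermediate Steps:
y(a) = 2*a*(1 + a) (y(a) = (2*a)*(1 + a) = 2*a*(1 + a))
L(P, E) = P + 13*E + E*P (L(P, E) = (13*E + E*P) + P = P + 13*E + E*P)
f(W) = -23 - 20*W*(1 + W) (f(W) = -23 + 13*(2*W*(1 + W)) + (2*W*(1 + W))*(-23) = -23 + 26*W*(1 + W) - 46*W*(1 + W) = -23 - 20*W*(1 + W))
-f(552) = -(-23 - 20*552*(1 + 552)) = -(-23 - 20*552*553) = -(-23 - 6105120) = -1*(-6105143) = 6105143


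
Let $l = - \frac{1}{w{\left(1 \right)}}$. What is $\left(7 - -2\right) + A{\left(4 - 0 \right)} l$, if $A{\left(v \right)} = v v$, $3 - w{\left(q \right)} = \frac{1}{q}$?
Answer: $1$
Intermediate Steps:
$w{\left(q \right)} = 3 - \frac{1}{q}$
$A{\left(v \right)} = v^{2}$
$l = - \frac{1}{2}$ ($l = - \frac{1}{3 - 1^{-1}} = - \frac{1}{3 - 1} = - \frac{1}{2} \approx -0.5$)
$\left(7 - -2\right) + A{\left(4 - 0 \right)} l = \left(7 - -2\right) + \left(4 - 0\right)^{2} \left(- \frac{1}{2}\right) = \left(7 + 2\right) + \left(4 + 0\right)^{2} \left(- \frac{1}{2}\right) = 9 + 4^{2} \left(- \frac{1}{2}\right) = 9 + 16 \left(- \frac{1}{2}\right) = 9 - 8 = 1$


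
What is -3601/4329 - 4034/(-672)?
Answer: 192863/37296 ≈ 5.1711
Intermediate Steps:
-3601/4329 - 4034/(-672) = -3601*1/4329 - 4034*(-1/672) = -277/333 + 2017/336 = 192863/37296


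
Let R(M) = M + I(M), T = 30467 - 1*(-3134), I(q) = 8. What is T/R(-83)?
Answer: -33601/75 ≈ -448.01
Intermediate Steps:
T = 33601 (T = 30467 + 3134 = 33601)
R(M) = 8 + M (R(M) = M + 8 = 8 + M)
T/R(-83) = 33601/(8 - 83) = 33601/(-75) = 33601*(-1/75) = -33601/75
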